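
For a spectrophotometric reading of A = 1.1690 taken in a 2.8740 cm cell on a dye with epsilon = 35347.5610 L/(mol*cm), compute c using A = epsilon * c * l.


Formula: c = A / (epsilon * l)
Substituting: c = 1.1690 / (35347.5610 * 2.8740)
Result: 1.1507e-05 mol/L


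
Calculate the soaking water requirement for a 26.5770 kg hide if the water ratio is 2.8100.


Formula: Water = hide_weight * ratio
Substituting: Water = 26.5770 * 2.8100
Result: 74.6814 kg


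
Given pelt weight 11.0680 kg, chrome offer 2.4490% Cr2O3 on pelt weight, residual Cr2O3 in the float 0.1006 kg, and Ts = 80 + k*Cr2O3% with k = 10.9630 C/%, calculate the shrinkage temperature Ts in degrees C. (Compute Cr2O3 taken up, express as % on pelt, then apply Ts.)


Offered = pelt * offer_pct / 100 = 11.0680 * 2.4490 / 100 = 0.2711 kg
Uptake = offered - residual = 0.2711 - 0.1006 = 0.1705 kg
Cr2O3% on pelt = uptake / pelt * 100 = 0.1705 / 11.0680 * 100 = 1.5401 %
Ts = 80 + k * Cr2O3% = 80 + 10.9630 * 1.5401 = 96.8838 C


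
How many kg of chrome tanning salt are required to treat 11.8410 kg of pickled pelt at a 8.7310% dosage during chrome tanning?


Formula: Chrome = substrate * pct / 100
Substituting: Chrome = 11.8410 * 8.7310 / 100
Result: 1.0338 kg


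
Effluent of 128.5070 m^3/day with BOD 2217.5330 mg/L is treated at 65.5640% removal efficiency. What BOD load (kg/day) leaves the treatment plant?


Load_in = volume * conc / 1000 = 128.5070 * 2217.5330 / 1000 = 284.9685 kg/day
Removed = Load_in * eff / 100 = 284.9685 * 65.5640 / 100 = 186.8368 kg/day
Load_out = Load_in - Removed = 284.9685 - 186.8368 = 98.1318 kg/day


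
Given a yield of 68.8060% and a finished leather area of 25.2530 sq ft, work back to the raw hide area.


Formula: raw = finished * 100 / yield
Substituting: raw = 25.2530 * 100 / 68.8060
Result: 36.7017 sq ft


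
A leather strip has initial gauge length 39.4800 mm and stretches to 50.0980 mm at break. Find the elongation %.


Formula: Elongation = (Lf - L0) / L0 * 100
Substituting: Elongation = (50.0980 - 39.4800) / 39.4800 * 100
Result: 26.8946 %


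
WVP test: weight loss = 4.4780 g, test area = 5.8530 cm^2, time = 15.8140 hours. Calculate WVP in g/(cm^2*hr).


Formula: WVP = loss / (area * time)
Substituting: WVP = 4.4780 / (5.8530 * 15.8140)
Result: 0.0483798 g/(cm^2*hr)


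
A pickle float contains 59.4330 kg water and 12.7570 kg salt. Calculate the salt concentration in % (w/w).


Formula: Conc = salt / (water + salt) * 100
Substituting: Conc = 12.7570 / (59.4330 + 12.7570) * 100
Result: 17.6714 %


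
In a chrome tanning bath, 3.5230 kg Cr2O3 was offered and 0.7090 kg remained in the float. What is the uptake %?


Formula: Uptake = (offered - residual) / offered * 100
Substituting: Uptake = (3.5230 - 0.7090) / 3.5230 * 100
Result: 79.8751 %


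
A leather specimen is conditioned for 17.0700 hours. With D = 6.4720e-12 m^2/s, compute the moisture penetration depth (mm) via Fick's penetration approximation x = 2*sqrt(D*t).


t = 17.0700 hr * 3600 = 61452.0000 s
D * t = 6.4720e-12 * 61452.0000 = 3.9772e-07
x = 2 * sqrt(D*t) = 2 * sqrt(3.9772e-07) = 0.0012613 m = 1.2613 mm


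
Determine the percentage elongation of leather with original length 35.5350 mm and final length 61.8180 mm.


Formula: Elongation = (Lf - L0) / L0 * 100
Substituting: Elongation = (61.8180 - 35.5350) / 35.5350 * 100
Result: 73.9637 %


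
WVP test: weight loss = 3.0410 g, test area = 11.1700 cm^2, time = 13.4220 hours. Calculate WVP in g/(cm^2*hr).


Formula: WVP = loss / (area * time)
Substituting: WVP = 3.0410 / (11.1700 * 13.4220)
Result: 0.0202836 g/(cm^2*hr)


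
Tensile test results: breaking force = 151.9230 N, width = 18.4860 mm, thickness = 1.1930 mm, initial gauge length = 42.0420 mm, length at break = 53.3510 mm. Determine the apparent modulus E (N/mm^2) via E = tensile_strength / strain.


TS = F / (w * t) = 151.9230 / (18.4860 * 1.1930) = 6.8887 N/mm^2
strain = (Lf - L0) / L0 = (53.3510 - 42.0420) / 42.0420 = 0.2690
E = TS / strain = 6.8887 / 0.2690 = 25.6094 N/mm^2


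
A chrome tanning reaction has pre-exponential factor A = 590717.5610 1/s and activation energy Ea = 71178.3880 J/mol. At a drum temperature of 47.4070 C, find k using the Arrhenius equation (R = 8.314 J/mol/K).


T_K = T_C + 273.15 = 47.4070 + 273.15 = 320.5570 K
exponent = -Ea / (R * T_K) = -71178.3880 / (8.314 * 320.5570) = -26.7075
k = A * exp(exponent) = 590717.5610 * exp(-26.7075) = 1.4875e-06 1/s


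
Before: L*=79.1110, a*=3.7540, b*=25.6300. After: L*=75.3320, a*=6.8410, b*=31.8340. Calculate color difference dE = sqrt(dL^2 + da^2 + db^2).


dL = -3.7790, da = 3.0870, db = 6.2040
dE = sqrt((-3.7790)^2 + 3.0870^2 + 6.2040^2) = 7.8930


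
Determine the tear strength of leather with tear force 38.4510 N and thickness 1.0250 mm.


Formula: Tear strength = force / thickness
Substituting: Tear strength = 38.4510 / 1.0250
Result: 37.5132 N/mm


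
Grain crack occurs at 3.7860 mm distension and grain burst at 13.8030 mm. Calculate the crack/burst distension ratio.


Formula: Ratio = crack / burst
Substituting: Ratio = 3.7860 / 13.8030
Result: 0.2743


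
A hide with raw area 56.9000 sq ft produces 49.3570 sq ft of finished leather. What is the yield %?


Formula: Yield = finished / raw * 100
Substituting: Yield = 49.3570 / 56.9000 * 100
Result: 86.7434 %


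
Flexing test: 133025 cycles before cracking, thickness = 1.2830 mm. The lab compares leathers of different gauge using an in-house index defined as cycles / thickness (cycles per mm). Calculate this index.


Formula: Index = cycles / thickness
Substituting: Index = 133025 / 1.2830
Result: 103682.7747 cycles/mm


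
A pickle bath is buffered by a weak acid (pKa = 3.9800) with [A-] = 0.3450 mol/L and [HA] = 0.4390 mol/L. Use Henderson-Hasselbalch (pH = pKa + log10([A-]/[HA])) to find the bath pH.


ratio = [A-] / [HA] = 0.3450 / 0.4390 = 0.7859
log10(ratio) = -0.1046
pH = pKa + log10(ratio) = 3.9800 - 0.1046 = 3.8754


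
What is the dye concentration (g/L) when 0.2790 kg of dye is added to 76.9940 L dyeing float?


Formula: Conc = dye_mass(kg) / volume(L) * 1000
Substituting: Conc = 0.2790 / 76.9940 * 1000
Result: 3.6237 g/L


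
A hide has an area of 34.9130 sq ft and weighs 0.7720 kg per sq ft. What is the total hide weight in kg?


Formula: Weight = area * weight_per_sqft
Substituting: Weight = 34.9130 * 0.7720
Result: 26.9528 kg


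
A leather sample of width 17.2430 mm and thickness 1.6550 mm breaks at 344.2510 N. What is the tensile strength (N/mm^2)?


Formula: TS = force / (width * thickness)
Substituting: TS = 344.2510 / (17.2430 * 1.6550)
Result: 12.0633 N/mm^2


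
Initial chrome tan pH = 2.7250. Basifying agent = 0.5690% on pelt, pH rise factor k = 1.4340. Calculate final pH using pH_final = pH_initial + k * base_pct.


Formula: pH_final = pH_initial + k * base_pct
Substituting: pH_final = 2.7250 + 1.4340 * 0.5690
Result: 3.5409


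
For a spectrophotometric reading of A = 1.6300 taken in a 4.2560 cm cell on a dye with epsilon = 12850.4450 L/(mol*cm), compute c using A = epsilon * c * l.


Formula: c = A / (epsilon * l)
Substituting: c = 1.6300 / (12850.4450 * 4.2560)
Result: 2.9804e-05 mol/L


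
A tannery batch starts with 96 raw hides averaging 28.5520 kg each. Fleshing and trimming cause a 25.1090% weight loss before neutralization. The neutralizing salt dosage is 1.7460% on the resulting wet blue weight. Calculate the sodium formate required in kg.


Total_raw = N * avg_wt = 96 * 28.5520 = 2740.9920 kg
Substrate = Total_raw * (1 - loss/100) = 2740.9920 * (1 - 25.1090/100) = 2052.7563 kg
Neutralizer = Substrate * pct / 100 = 2052.7563 * 1.7460 / 100 = 35.8411 kg


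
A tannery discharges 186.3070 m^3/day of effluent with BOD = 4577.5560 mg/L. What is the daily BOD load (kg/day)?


Formula: BOD_load = volume * conc / 1000
Substituting: BOD_load = 186.3070 * 4577.5560 / 1000
Result: 852.8307 kg/day


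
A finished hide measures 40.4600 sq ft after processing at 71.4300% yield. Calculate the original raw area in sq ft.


Formula: raw = finished * 100 / yield
Substituting: raw = 40.4600 * 100 / 71.4300
Result: 56.6429 sq ft


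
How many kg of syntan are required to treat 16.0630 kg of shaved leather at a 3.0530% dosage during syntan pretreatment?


Formula: Syntan = substrate * pct / 100
Substituting: Syntan = 16.0630 * 3.0530 / 100
Result: 0.4904 kg


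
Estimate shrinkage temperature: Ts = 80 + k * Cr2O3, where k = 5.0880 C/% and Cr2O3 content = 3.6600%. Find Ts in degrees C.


Formula: Ts = 80 + k * Cr2O3
Substituting: Ts = 80 + 5.0880 * 3.6600
Result: 98.6221 C


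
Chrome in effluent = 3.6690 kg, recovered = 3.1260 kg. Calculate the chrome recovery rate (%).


Formula: Recovery = recovered / input * 100
Substituting: Recovery = 3.1260 / 3.6690 * 100
Result: 85.2003 %


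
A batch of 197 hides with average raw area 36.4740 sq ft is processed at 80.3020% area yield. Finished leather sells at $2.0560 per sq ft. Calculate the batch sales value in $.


Raw_total = N * avg_area = 197 * 36.4740 = 7185.3780 sq ft
Finished = Raw_total * yield / 100 = 7185.3780 * 80.3020 / 100 = 5770.0022 sq ft
Value = Finished * price = 5770.0022 * 2.0560 = 11863.1246 $


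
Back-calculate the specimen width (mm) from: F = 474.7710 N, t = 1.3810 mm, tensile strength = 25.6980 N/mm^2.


Formula: w = F / (TS * t)
Substituting: w = 474.7710 / (25.6980 * 1.3810)
Result: 13.3780 mm


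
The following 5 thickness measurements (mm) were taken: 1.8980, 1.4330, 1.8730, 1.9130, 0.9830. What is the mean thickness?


Formula: Average = sum / n
Substituting: Average = 8.1000 / 5
Result: 1.6200 mm


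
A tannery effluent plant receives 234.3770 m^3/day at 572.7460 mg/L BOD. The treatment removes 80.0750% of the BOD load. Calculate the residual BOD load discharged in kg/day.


Load_in = volume * conc / 1000 = 234.3770 * 572.7460 / 1000 = 134.2385 kg/day
Removed = Load_in * eff / 100 = 134.2385 * 80.0750 / 100 = 107.4915 kg/day
Load_out = Load_in - Removed = 134.2385 - 107.4915 = 26.7470 kg/day


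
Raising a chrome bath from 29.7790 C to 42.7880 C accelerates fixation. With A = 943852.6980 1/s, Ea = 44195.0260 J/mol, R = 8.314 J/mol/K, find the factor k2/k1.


T1 = 29.7790 + 273.15 = 302.9290 K; T2 = 42.7880 + 273.15 = 315.9380 K
k1 = A * exp(-Ea/(R*T1)) = 943852.6980 * exp(-44195.0260/(8.314*302.9290)) = 0.0225941 1/s
k2 = A * exp(-Ea/(R*T2)) = 943852.6980 * exp(-44195.0260/(8.314*315.9380)) = 0.0465362 1/s
k2/k1 = 0.0465362 / 0.0225941 = 2.0597


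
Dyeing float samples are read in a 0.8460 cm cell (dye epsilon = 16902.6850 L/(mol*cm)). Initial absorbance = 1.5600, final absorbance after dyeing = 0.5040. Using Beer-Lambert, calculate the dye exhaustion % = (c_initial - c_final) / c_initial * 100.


c_initial = A_i / (epsilon * l) = 1.5600 / (16902.6850 * 0.8460) = 1.0909e-04 mol/L
c_final = A_f / (epsilon * l) = 0.5040 / (16902.6850 * 0.8460) = 3.5246e-05 mol/L
Exhaustion = (c_initial - c_final) / c_initial * 100 = (1.0909e-04 - 3.5246e-05) / 1.0909e-04 * 100 = 67.6923 %


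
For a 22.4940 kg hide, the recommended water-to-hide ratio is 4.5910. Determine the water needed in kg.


Formula: Water = hide_weight * ratio
Substituting: Water = 22.4940 * 4.5910
Result: 103.2700 kg


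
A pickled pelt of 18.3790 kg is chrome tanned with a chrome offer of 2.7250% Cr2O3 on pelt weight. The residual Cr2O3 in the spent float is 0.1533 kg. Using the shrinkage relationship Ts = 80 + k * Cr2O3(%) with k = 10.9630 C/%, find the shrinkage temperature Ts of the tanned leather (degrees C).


Offered = pelt * offer_pct / 100 = 18.3790 * 2.7250 / 100 = 0.5008 kg
Uptake = offered - residual = 0.5008 - 0.1533 = 0.3475 kg
Cr2O3% on pelt = uptake / pelt * 100 = 0.3475 / 18.3790 * 100 = 1.8909 %
Ts = 80 + k * Cr2O3% = 80 + 10.9630 * 1.8909 = 100.7299 C


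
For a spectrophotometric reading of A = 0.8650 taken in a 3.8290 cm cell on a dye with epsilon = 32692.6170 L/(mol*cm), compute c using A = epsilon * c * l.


Formula: c = A / (epsilon * l)
Substituting: c = 0.8650 / (32692.6170 * 3.8290)
Result: 6.9100e-06 mol/L


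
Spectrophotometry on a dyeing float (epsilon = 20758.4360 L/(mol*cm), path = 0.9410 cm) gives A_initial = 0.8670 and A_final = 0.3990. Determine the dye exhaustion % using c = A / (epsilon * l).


c_initial = A_i / (epsilon * l) = 0.8670 / (20758.4360 * 0.9410) = 4.4385e-05 mol/L
c_final = A_f / (epsilon * l) = 0.3990 / (20758.4360 * 0.9410) = 2.0426e-05 mol/L
Exhaustion = (c_initial - c_final) / c_initial * 100 = (4.4385e-05 - 2.0426e-05) / 4.4385e-05 * 100 = 53.9792 %


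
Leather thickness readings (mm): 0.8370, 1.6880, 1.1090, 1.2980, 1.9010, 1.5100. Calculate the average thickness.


Formula: Average = sum / n
Substituting: Average = 8.3430 / 6
Result: 1.3905 mm


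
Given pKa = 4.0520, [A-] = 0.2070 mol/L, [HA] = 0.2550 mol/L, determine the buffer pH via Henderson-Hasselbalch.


ratio = [A-] / [HA] = 0.2070 / 0.2550 = 0.8118
log10(ratio) = -0.0905698
pH = pKa + log10(ratio) = 4.0520 - 0.0905698 = 3.9614


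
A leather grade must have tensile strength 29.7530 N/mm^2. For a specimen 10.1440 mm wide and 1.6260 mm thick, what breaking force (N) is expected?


Formula: F = TS * w * t
Substituting: F = 29.7530 * 10.1440 * 1.6260
Result: 490.7503 N


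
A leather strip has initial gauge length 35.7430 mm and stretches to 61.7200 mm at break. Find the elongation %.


Formula: Elongation = (Lf - L0) / L0 * 100
Substituting: Elongation = (61.7200 - 35.7430) / 35.7430 * 100
Result: 72.6772 %


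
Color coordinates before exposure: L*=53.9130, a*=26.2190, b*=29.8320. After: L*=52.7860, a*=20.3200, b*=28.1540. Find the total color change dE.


dL = -1.1270, da = -5.8990, db = -1.6780
dE = sqrt((-1.1270)^2 + (-5.8990)^2 + (-1.6780)^2) = 6.2357


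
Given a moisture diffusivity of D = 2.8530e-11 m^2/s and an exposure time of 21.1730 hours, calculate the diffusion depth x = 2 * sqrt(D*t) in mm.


t = 21.1730 hr * 3600 = 76222.8000 s
D * t = 2.8530e-11 * 76222.8000 = 2.1746e-06
x = 2 * sqrt(D*t) = 2 * sqrt(2.1746e-06) = 0.00294933 m = 2.9493 mm


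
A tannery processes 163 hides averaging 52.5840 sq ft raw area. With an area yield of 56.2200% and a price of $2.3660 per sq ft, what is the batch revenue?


Raw_total = N * avg_area = 163 * 52.5840 = 8571.1920 sq ft
Finished = Raw_total * yield / 100 = 8571.1920 * 56.2200 / 100 = 4818.7241 sq ft
Value = Finished * price = 4818.7241 * 2.3660 = 11401.1013 $


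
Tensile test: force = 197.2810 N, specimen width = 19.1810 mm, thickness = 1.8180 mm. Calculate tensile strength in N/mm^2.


Formula: TS = force / (width * thickness)
Substituting: TS = 197.2810 / (19.1810 * 1.8180)
Result: 5.6574 N/mm^2


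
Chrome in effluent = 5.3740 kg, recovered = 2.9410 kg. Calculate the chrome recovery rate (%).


Formula: Recovery = recovered / input * 100
Substituting: Recovery = 2.9410 / 5.3740 * 100
Result: 54.7265 %


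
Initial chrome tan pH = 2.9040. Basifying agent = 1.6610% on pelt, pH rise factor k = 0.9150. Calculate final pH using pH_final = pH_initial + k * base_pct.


Formula: pH_final = pH_initial + k * base_pct
Substituting: pH_final = 2.9040 + 0.9150 * 1.6610
Result: 4.4238


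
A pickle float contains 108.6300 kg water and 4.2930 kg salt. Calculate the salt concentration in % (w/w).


Formula: Conc = salt / (water + salt) * 100
Substituting: Conc = 4.2930 / (108.6300 + 4.2930) * 100
Result: 3.8017 %


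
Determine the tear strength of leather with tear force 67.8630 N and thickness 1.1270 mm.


Formula: Tear strength = force / thickness
Substituting: Tear strength = 67.8630 / 1.1270
Result: 60.2156 N/mm


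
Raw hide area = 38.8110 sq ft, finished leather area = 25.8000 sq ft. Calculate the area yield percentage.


Formula: Yield = finished / raw * 100
Substituting: Yield = 25.8000 / 38.8110 * 100
Result: 66.4760 %


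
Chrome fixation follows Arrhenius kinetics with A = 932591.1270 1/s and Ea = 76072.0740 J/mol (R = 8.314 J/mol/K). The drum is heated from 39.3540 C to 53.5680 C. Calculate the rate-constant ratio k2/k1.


T1 = 39.3540 + 273.15 = 312.5040 K; T2 = 53.5680 + 273.15 = 326.7180 K
k1 = A * exp(-Ea/(R*T1)) = 932591.1270 * exp(-76072.0740/(8.314*312.5040)) = 1.7943e-07 1/s
k2 = A * exp(-Ea/(R*T2)) = 932591.1270 * exp(-76072.0740/(8.314*326.7180)) = 6.4134e-07 1/s
k2/k1 = 6.4134e-07 / 1.7943e-07 = 3.5744


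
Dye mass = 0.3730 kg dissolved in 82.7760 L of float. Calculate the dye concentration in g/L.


Formula: Conc = dye_mass(kg) / volume(L) * 1000
Substituting: Conc = 0.3730 / 82.7760 * 1000
Result: 4.5061 g/L


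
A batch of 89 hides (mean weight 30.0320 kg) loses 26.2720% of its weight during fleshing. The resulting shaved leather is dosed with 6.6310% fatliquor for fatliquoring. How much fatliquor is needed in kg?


Total_raw = N * avg_wt = 89 * 30.0320 = 2672.8480 kg
Substrate = Total_raw * (1 - loss/100) = 2672.8480 * (1 - 26.2720/100) = 1970.6374 kg
Fat = Substrate * pct / 100 = 1970.6374 * 6.6310 / 100 = 130.6730 kg


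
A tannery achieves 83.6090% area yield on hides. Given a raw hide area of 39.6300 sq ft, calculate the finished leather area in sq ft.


Formula: finished = raw * yield / 100
Substituting: finished = 39.6300 * 83.6090 / 100
Result: 33.1342 sq ft


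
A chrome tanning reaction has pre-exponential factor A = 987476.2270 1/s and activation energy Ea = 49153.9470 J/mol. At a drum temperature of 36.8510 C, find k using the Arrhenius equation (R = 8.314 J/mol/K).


T_K = T_C + 273.15 = 36.8510 + 273.15 = 310.0010 K
exponent = -Ea / (R * T_K) = -49153.9470 / (8.314 * 310.0010) = -19.0715
k = A * exp(exponent) = 987476.2270 * exp(-19.0715) = 0.00515076 1/s


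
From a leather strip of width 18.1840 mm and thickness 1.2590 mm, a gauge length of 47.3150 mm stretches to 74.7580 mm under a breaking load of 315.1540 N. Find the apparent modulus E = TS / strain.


TS = F / (w * t) = 315.1540 / (18.1840 * 1.2590) = 13.7660 N/mm^2
strain = (Lf - L0) / L0 = (74.7580 - 47.3150) / 47.3150 = 0.5800
E = TS / strain = 13.7660 / 0.5800 = 23.7342 N/mm^2


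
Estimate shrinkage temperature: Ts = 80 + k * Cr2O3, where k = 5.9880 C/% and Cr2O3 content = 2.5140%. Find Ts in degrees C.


Formula: Ts = 80 + k * Cr2O3
Substituting: Ts = 80 + 5.9880 * 2.5140
Result: 95.0538 C


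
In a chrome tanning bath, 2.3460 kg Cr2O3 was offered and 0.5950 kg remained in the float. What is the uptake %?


Formula: Uptake = (offered - residual) / offered * 100
Substituting: Uptake = (2.3460 - 0.5950) / 2.3460 * 100
Result: 74.6377 %


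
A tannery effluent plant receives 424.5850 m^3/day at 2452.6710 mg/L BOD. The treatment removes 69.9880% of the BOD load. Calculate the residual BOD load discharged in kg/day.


Load_in = volume * conc / 1000 = 424.5850 * 2452.6710 / 1000 = 1041.3673 kg/day
Removed = Load_in * eff / 100 = 1041.3673 * 69.9880 / 100 = 728.8322 kg/day
Load_out = Load_in - Removed = 1041.3673 - 728.8322 = 312.5352 kg/day


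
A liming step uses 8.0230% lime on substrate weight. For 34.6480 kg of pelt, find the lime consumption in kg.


Formula: Lime = substrate * pct / 100
Substituting: Lime = 34.6480 * 8.0230 / 100
Result: 2.7798 kg


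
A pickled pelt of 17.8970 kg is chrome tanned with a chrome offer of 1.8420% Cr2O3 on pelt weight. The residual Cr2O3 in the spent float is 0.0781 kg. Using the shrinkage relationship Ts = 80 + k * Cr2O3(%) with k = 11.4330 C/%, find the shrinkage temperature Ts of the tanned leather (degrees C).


Offered = pelt * offer_pct / 100 = 17.8970 * 1.8420 / 100 = 0.3297 kg
Uptake = offered - residual = 0.3297 - 0.0781 = 0.2516 kg
Cr2O3% on pelt = uptake / pelt * 100 = 0.2516 / 17.8970 * 100 = 1.4056 %
Ts = 80 + k * Cr2O3% = 80 + 11.4330 * 1.4056 = 96.0704 C


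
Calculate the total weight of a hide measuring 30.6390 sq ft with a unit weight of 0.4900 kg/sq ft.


Formula: Weight = area * weight_per_sqft
Substituting: Weight = 30.6390 * 0.4900
Result: 15.0131 kg


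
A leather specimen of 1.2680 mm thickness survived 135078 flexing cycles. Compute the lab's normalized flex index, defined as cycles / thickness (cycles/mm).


Formula: Index = cycles / thickness
Substituting: Index = 135078 / 1.2680
Result: 106528.3912 cycles/mm


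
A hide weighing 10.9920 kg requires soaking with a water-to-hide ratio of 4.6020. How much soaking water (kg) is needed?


Formula: Water = hide_weight * ratio
Substituting: Water = 10.9920 * 4.6020
Result: 50.5852 kg


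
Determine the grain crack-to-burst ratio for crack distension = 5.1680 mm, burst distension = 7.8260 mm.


Formula: Ratio = crack / burst
Substituting: Ratio = 5.1680 / 7.8260
Result: 0.6604


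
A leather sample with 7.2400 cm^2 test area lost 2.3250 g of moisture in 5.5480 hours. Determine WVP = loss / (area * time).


Formula: WVP = loss / (area * time)
Substituting: WVP = 2.3250 / (7.2400 * 5.5480)
Result: 0.0578826 g/(cm^2*hr)


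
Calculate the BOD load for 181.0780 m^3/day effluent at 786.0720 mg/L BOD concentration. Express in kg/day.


Formula: BOD_load = volume * conc / 1000
Substituting: BOD_load = 181.0780 * 786.0720 / 1000
Result: 142.3403 kg/day


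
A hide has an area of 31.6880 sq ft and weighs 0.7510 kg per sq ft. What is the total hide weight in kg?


Formula: Weight = area * weight_per_sqft
Substituting: Weight = 31.6880 * 0.7510
Result: 23.7977 kg


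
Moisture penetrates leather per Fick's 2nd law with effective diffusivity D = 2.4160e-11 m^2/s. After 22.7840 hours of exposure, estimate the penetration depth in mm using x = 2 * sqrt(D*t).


t = 22.7840 hr * 3600 = 82022.4000 s
D * t = 2.4160e-11 * 82022.4000 = 1.9817e-06
x = 2 * sqrt(D*t) = 2 * sqrt(1.9817e-06) = 0.00281543 m = 2.8154 mm


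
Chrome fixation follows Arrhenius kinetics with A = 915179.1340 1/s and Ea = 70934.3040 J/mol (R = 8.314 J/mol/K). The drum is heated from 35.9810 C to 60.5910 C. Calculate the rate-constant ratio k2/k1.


T1 = 35.9810 + 273.15 = 309.1310 K; T2 = 60.5910 + 273.15 = 333.7410 K
k1 = A * exp(-Ea/(R*T1)) = 915179.1340 * exp(-70934.3040/(8.314*309.1310)) = 9.4433e-07 1/s
k2 = A * exp(-Ea/(R*T2)) = 915179.1340 * exp(-70934.3040/(8.314*333.7410)) = 7.2277e-06 1/s
k2/k1 = 7.2277e-06 / 9.4433e-07 = 7.6537


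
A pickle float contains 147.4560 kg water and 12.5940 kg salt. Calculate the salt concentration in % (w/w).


Formula: Conc = salt / (water + salt) * 100
Substituting: Conc = 12.5940 / (147.4560 + 12.5940) * 100
Result: 7.8688 %


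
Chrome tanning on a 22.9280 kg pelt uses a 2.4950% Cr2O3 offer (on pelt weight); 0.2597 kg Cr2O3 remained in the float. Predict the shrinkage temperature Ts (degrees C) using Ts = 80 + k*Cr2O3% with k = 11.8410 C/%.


Offered = pelt * offer_pct / 100 = 22.9280 * 2.4950 / 100 = 0.5721 kg
Uptake = offered - residual = 0.5721 - 0.2597 = 0.3124 kg
Cr2O3% on pelt = uptake / pelt * 100 = 0.3124 / 22.9280 * 100 = 1.3623 %
Ts = 80 + k * Cr2O3% = 80 + 11.8410 * 1.3623 = 96.1313 C


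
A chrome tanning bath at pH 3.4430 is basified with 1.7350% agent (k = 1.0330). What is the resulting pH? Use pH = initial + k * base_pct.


Formula: pH_final = pH_initial + k * base_pct
Substituting: pH_final = 3.4430 + 1.0330 * 1.7350
Result: 5.2353


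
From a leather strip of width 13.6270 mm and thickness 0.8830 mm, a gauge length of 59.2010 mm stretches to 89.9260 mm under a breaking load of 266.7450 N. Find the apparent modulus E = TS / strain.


TS = F / (w * t) = 266.7450 / (13.6270 * 0.8830) = 22.1684 N/mm^2
strain = (Lf - L0) / L0 = (89.9260 - 59.2010) / 59.2010 = 0.5190
E = TS / strain = 22.1684 / 0.5190 = 42.7142 N/mm^2


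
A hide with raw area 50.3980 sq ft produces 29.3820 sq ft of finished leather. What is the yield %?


Formula: Yield = finished / raw * 100
Substituting: Yield = 29.3820 / 50.3980 * 100
Result: 58.2999 %


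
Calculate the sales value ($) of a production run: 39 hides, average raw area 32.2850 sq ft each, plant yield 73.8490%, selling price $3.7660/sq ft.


Raw_total = N * avg_area = 39 * 32.2850 = 1259.1150 sq ft
Finished = Raw_total * yield / 100 = 1259.1150 * 73.8490 / 100 = 929.8438 sq ft
Value = Finished * price = 929.8438 * 3.7660 = 3501.7919 $


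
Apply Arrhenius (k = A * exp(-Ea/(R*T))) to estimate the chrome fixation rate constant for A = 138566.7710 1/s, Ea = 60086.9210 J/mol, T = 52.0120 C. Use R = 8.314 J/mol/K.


T_K = T_C + 273.15 = 52.0120 + 273.15 = 325.1620 K
exponent = -Ea / (R * T_K) = -60086.9210 / (8.314 * 325.1620) = -22.2265
k = A * exp(exponent) = 138566.7710 * exp(-22.2265) = 3.0820e-05 1/s


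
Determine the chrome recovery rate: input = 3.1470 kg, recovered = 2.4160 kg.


Formula: Recovery = recovered / input * 100
Substituting: Recovery = 2.4160 / 3.1470 * 100
Result: 76.7715 %


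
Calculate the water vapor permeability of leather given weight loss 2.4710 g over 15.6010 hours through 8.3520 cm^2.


Formula: WVP = loss / (area * time)
Substituting: WVP = 2.4710 / (8.3520 * 15.6010)
Result: 0.018964 g/(cm^2*hr)


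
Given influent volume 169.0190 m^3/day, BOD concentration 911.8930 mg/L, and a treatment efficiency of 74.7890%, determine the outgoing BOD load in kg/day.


Load_in = volume * conc / 1000 = 169.0190 * 911.8930 / 1000 = 154.1272 kg/day
Removed = Load_in * eff / 100 = 154.1272 * 74.7890 / 100 = 115.2702 kg/day
Load_out = Load_in - Removed = 154.1272 - 115.2702 = 38.8570 kg/day


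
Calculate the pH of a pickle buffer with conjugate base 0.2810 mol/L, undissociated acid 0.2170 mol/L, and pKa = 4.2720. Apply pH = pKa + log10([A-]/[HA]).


ratio = [A-] / [HA] = 0.2810 / 0.2170 = 1.2949
log10(ratio) = 0.1122
pH = pKa + log10(ratio) = 4.2720 + 0.1122 = 4.3842


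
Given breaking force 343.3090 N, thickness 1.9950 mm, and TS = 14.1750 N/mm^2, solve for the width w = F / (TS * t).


Formula: w = F / (TS * t)
Substituting: w = 343.3090 / (14.1750 * 1.9950)
Result: 12.1400 mm


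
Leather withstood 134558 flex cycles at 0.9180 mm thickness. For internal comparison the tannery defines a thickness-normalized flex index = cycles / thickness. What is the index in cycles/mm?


Formula: Index = cycles / thickness
Substituting: Index = 134558 / 0.9180
Result: 146577.3420 cycles/mm


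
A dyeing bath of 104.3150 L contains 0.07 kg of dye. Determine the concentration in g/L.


Formula: Conc = dye_mass(kg) / volume(L) * 1000
Substituting: Conc = 0.07 / 104.3150 * 1000
Result: 0.6710 g/L


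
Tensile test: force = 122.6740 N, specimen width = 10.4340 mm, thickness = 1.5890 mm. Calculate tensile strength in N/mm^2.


Formula: TS = force / (width * thickness)
Substituting: TS = 122.6740 / (10.4340 * 1.5890)
Result: 7.3991 N/mm^2


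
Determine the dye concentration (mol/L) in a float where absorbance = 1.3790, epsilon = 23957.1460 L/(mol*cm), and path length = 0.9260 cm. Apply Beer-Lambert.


Formula: c = A / (epsilon * l)
Substituting: c = 1.3790 / (23957.1460 * 0.9260)
Result: 6.2161e-05 mol/L


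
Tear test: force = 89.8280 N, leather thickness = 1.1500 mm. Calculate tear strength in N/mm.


Formula: Tear strength = force / thickness
Substituting: Tear strength = 89.8280 / 1.1500
Result: 78.1113 N/mm


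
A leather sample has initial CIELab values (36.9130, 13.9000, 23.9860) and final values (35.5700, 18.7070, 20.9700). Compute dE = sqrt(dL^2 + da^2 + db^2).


dL = -1.3430, da = 4.8070, db = -3.0160
dE = sqrt((-1.3430)^2 + 4.8070^2 + (-3.0160)^2) = 5.8316


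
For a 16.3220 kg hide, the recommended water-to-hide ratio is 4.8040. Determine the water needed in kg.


Formula: Water = hide_weight * ratio
Substituting: Water = 16.3220 * 4.8040
Result: 78.4109 kg


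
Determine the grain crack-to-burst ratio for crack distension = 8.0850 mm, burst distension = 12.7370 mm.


Formula: Ratio = crack / burst
Substituting: Ratio = 8.0850 / 12.7370
Result: 0.6348


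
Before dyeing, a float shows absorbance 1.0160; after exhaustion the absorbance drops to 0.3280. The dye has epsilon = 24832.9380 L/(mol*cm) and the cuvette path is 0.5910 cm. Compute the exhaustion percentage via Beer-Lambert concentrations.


c_initial = A_i / (epsilon * l) = 1.0160 / (24832.9380 * 0.5910) = 6.9227e-05 mol/L
c_final = A_f / (epsilon * l) = 0.3280 / (24832.9380 * 0.5910) = 2.2349e-05 mol/L
Exhaustion = (c_initial - c_final) / c_initial * 100 = (6.9227e-05 - 2.2349e-05) / 6.9227e-05 * 100 = 67.7165 %


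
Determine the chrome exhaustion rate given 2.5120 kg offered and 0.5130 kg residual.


Formula: Uptake = (offered - residual) / offered * 100
Substituting: Uptake = (2.5120 - 0.5130) / 2.5120 * 100
Result: 79.5780 %


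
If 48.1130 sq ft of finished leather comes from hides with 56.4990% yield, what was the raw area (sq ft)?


Formula: raw = finished * 100 / yield
Substituting: raw = 48.1130 * 100 / 56.4990
Result: 85.1573 sq ft


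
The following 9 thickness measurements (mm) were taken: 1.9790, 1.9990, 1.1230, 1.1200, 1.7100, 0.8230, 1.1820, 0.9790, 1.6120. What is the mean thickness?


Formula: Average = sum / n
Substituting: Average = 12.5270 / 9
Result: 1.3919 mm


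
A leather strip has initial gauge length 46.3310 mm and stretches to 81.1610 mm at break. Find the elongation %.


Formula: Elongation = (Lf - L0) / L0 * 100
Substituting: Elongation = (81.1610 - 46.3310) / 46.3310 * 100
Result: 75.1764 %


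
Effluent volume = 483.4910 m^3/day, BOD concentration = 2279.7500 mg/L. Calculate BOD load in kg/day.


Formula: BOD_load = volume * conc / 1000
Substituting: BOD_load = 483.4910 * 2279.7500 / 1000
Result: 1102.2386 kg/day


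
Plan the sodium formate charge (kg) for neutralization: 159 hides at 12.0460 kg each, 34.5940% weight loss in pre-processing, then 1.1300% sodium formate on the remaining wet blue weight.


Total_raw = N * avg_wt = 159 * 12.0460 = 1915.3140 kg
Substrate = Total_raw * (1 - loss/100) = 1915.3140 * (1 - 34.5940/100) = 1252.7303 kg
Neutralizer = Substrate * pct / 100 = 1252.7303 * 1.1300 / 100 = 14.1559 kg


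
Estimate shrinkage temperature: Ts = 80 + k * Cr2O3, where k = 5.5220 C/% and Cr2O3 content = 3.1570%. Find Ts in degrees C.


Formula: Ts = 80 + k * Cr2O3
Substituting: Ts = 80 + 5.5220 * 3.1570
Result: 97.4330 C


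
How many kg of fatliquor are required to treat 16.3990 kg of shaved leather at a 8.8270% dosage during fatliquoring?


Formula: Fat = substrate * pct / 100
Substituting: Fat = 16.3990 * 8.8270 / 100
Result: 1.4475 kg


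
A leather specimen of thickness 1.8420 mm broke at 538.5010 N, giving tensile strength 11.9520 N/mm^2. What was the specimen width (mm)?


Formula: w = F / (TS * t)
Substituting: w = 538.5010 / (11.9520 * 1.8420)
Result: 24.4600 mm


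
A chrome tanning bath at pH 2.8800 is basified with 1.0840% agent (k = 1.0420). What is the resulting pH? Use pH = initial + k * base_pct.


Formula: pH_final = pH_initial + k * base_pct
Substituting: pH_final = 2.8800 + 1.0420 * 1.0840
Result: 4.0095


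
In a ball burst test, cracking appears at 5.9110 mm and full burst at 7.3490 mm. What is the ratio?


Formula: Ratio = crack / burst
Substituting: Ratio = 5.9110 / 7.3490
Result: 0.8043


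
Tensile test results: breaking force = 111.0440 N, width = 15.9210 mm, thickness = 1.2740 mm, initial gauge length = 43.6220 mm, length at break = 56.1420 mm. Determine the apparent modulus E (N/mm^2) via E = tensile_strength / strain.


TS = F / (w * t) = 111.0440 / (15.9210 * 1.2740) = 5.4746 N/mm^2
strain = (Lf - L0) / L0 = (56.1420 - 43.6220) / 43.6220 = 0.2870
E = TS / strain = 5.4746 / 0.2870 = 19.0746 N/mm^2


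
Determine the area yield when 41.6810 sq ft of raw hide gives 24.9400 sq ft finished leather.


Formula: Yield = finished / raw * 100
Substituting: Yield = 24.9400 / 41.6810 * 100
Result: 59.8354 %


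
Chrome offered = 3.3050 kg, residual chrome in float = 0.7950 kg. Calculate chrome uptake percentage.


Formula: Uptake = (offered - residual) / offered * 100
Substituting: Uptake = (3.3050 - 0.7950) / 3.3050 * 100
Result: 75.9455 %


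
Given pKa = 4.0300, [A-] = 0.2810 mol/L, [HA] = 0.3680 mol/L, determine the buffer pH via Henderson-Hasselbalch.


ratio = [A-] / [HA] = 0.2810 / 0.3680 = 0.7636
log10(ratio) = -0.1171
pH = pKa + log10(ratio) = 4.0300 - 0.1171 = 3.9129


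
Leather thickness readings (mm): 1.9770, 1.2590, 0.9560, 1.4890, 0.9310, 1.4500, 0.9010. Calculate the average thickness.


Formula: Average = sum / n
Substituting: Average = 8.9630 / 7
Result: 1.2804 mm


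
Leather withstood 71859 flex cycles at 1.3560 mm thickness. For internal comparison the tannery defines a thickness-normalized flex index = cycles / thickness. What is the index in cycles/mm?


Formula: Index = cycles / thickness
Substituting: Index = 71859 / 1.3560
Result: 52993.3628 cycles/mm


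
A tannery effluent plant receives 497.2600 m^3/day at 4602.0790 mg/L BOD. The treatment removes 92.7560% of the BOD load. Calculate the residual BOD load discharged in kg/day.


Load_in = volume * conc / 1000 = 497.2600 * 4602.0790 / 1000 = 2288.4298 kg/day
Removed = Load_in * eff / 100 = 2288.4298 * 92.7560 / 100 = 2122.6559 kg/day
Load_out = Load_in - Removed = 2288.4298 - 2122.6559 = 165.7739 kg/day


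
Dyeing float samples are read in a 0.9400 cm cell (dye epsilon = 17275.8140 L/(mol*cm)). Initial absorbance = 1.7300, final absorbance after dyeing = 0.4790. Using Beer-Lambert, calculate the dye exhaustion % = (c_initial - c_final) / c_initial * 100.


c_initial = A_i / (epsilon * l) = 1.7300 / (17275.8140 * 0.9400) = 1.0653e-04 mol/L
c_final = A_f / (epsilon * l) = 0.4790 / (17275.8140 * 0.9400) = 2.9496e-05 mol/L
Exhaustion = (c_initial - c_final) / c_initial * 100 = (1.0653e-04 - 2.9496e-05) / 1.0653e-04 * 100 = 72.3121 %


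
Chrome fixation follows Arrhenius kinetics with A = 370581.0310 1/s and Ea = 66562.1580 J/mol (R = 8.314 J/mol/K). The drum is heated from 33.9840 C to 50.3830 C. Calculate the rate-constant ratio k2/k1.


T1 = 33.9840 + 273.15 = 307.1340 K; T2 = 50.3830 + 273.15 = 323.5330 K
k1 = A * exp(-Ea/(R*T1)) = 370581.0310 * exp(-66562.1580/(8.314*307.1340)) = 1.7708e-06 1/s
k2 = A * exp(-Ea/(R*T2)) = 370581.0310 * exp(-66562.1580/(8.314*323.5330)) = 6.6372e-06 1/s
k2/k1 = 6.6372e-06 / 1.7708e-06 = 3.7481


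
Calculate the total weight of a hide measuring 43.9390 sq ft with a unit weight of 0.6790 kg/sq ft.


Formula: Weight = area * weight_per_sqft
Substituting: Weight = 43.9390 * 0.6790
Result: 29.8346 kg


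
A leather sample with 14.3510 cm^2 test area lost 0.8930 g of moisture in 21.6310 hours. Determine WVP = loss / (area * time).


Formula: WVP = loss / (area * time)
Substituting: WVP = 0.8930 / (14.3510 * 21.6310)
Result: 0.00287669 g/(cm^2*hr)


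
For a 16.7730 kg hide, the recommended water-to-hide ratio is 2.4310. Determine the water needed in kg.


Formula: Water = hide_weight * ratio
Substituting: Water = 16.7730 * 2.4310
Result: 40.7752 kg


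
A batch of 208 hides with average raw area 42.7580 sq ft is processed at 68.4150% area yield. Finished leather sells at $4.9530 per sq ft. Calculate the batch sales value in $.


Raw_total = N * avg_area = 208 * 42.7580 = 8893.6640 sq ft
Finished = Raw_total * yield / 100 = 8893.6640 * 68.4150 / 100 = 6084.6002 sq ft
Value = Finished * price = 6084.6002 * 4.9530 = 30137.0249 $


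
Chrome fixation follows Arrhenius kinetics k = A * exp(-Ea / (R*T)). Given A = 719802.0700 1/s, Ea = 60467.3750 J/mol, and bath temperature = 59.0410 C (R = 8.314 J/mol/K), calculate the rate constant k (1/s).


T_K = T_C + 273.15 = 59.0410 + 273.15 = 332.1910 K
exponent = -Ea / (R * T_K) = -60467.3750 / (8.314 * 332.1910) = -21.8939
k = A * exp(exponent) = 719802.0700 * exp(-21.8939) = 2.2326e-04 1/s


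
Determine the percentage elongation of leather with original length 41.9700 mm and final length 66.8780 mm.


Formula: Elongation = (Lf - L0) / L0 * 100
Substituting: Elongation = (66.8780 - 41.9700) / 41.9700 * 100
Result: 59.3472 %


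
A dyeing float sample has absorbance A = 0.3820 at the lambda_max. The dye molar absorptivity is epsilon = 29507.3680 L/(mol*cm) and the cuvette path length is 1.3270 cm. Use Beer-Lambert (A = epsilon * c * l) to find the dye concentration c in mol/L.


Formula: c = A / (epsilon * l)
Substituting: c = 0.3820 / (29507.3680 * 1.3270)
Result: 9.7558e-06 mol/L


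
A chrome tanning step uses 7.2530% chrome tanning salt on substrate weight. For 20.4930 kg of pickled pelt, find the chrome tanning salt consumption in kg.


Formula: Chrome = substrate * pct / 100
Substituting: Chrome = 20.4930 * 7.2530 / 100
Result: 1.4864 kg


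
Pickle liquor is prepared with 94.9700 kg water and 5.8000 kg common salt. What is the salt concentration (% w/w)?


Formula: Conc = salt / (water + salt) * 100
Substituting: Conc = 5.8000 / (94.9700 + 5.8000) * 100
Result: 5.7557 %


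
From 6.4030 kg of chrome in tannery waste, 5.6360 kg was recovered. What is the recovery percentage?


Formula: Recovery = recovered / input * 100
Substituting: Recovery = 5.6360 / 6.4030 * 100
Result: 88.0212 %


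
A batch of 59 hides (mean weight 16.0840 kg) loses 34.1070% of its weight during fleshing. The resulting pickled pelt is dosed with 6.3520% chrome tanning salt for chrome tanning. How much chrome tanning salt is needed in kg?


Total_raw = N * avg_wt = 59 * 16.0840 = 948.9560 kg
Substrate = Total_raw * (1 - loss/100) = 948.9560 * (1 - 34.1070/100) = 625.2956 kg
Chrome = Substrate * pct / 100 = 625.2956 * 6.3520 / 100 = 39.7188 kg


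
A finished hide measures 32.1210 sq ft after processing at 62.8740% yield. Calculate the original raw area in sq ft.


Formula: raw = finished * 100 / yield
Substituting: raw = 32.1210 * 100 / 62.8740
Result: 51.0879 sq ft


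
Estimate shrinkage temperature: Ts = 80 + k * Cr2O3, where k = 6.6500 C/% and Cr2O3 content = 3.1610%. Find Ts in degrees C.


Formula: Ts = 80 + k * Cr2O3
Substituting: Ts = 80 + 6.6500 * 3.1610
Result: 101.0207 C


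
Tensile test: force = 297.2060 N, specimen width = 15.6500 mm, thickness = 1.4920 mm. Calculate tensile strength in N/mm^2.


Formula: TS = force / (width * thickness)
Substituting: TS = 297.2060 / (15.6500 * 1.4920)
Result: 12.7284 N/mm^2


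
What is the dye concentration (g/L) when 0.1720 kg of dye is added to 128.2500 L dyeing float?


Formula: Conc = dye_mass(kg) / volume(L) * 1000
Substituting: Conc = 0.1720 / 128.2500 * 1000
Result: 1.3411 g/L


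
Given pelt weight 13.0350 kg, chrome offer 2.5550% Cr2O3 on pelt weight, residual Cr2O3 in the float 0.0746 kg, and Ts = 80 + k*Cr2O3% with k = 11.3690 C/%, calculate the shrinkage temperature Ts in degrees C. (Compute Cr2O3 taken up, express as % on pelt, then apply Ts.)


Offered = pelt * offer_pct / 100 = 13.0350 * 2.5550 / 100 = 0.3330 kg
Uptake = offered - residual = 0.3330 - 0.0746 = 0.2584 kg
Cr2O3% on pelt = uptake / pelt * 100 = 0.2584 / 13.0350 * 100 = 1.9827 %
Ts = 80 + k * Cr2O3% = 80 + 11.3690 * 1.9827 = 102.5413 C


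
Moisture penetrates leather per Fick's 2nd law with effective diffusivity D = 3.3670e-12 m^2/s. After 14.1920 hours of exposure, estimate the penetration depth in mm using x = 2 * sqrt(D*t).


t = 14.1920 hr * 3600 = 51091.2000 s
D * t = 3.3670e-12 * 51091.2000 = 1.7202e-07
x = 2 * sqrt(D*t) = 2 * sqrt(1.7202e-07) = 8.2952e-04 m = 0.8295 mm


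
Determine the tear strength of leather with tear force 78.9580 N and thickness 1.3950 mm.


Formula: Tear strength = force / thickness
Substituting: Tear strength = 78.9580 / 1.3950
Result: 56.6007 N/mm


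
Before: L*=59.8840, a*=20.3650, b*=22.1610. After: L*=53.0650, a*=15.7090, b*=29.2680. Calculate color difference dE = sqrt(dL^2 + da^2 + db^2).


dL = -6.8190, da = -4.6560, db = 7.1070
dE = sqrt((-6.8190)^2 + (-4.6560)^2 + 7.1070^2) = 10.8943
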